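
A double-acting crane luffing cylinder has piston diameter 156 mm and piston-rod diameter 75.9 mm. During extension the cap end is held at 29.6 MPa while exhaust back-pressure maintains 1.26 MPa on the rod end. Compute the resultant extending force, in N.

F ≈ 5.47e5 N

Cap-side area A_cap = π/4 × (156 mm)² = 19110 mm^2
Rod-side annular area A_ann = π/4 × (156² − 75.9²) = 14590 mm^2
Net thrust = P_cap·A_cap − P_rod·A_ann = 5.658e5 N − 18380 N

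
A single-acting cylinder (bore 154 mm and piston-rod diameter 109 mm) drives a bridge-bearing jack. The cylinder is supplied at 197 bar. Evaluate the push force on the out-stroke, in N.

F ≈ 3.67e5 N

Cap-side area A_cap = π/4 × (154 mm)² = 18630 mm^2
F = P × A_cap = 197 bar × A_cap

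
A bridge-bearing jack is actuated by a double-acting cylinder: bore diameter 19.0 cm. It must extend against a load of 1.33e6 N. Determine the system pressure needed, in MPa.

Cap-side area A_cap = π/4 × (19.0 cm)² = 283.5 cm^2
P = F / A = 1.33e6 N / A

P ≈ 46.9 MPa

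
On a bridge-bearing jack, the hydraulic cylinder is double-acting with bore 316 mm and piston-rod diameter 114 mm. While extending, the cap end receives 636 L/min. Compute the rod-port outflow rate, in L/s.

Cap-side area A_cap = π/4 × (316 mm)² = 78430 mm^2
Rod-side annular area A_ann = π/4 × (316² − 114²) = 68220 mm^2
Piston speed v = Q_in/A_cap; rod-end outflow Q_out = v × A_ann = Q_in × A_ann/A_cap.

Q_out ≈ 9.22 L/s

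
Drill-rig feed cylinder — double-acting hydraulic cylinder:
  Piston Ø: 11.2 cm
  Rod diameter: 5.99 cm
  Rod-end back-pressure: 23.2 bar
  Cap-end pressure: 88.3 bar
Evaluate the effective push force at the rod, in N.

F ≈ 70700 N

Cap-side area A_cap = π/4 × (11.2 cm)² = 98.52 cm^2
Rod-side annular area A_ann = π/4 × (11.2² − 5.99²) = 70.34 cm^2
Net thrust = P_cap·A_cap − P_rod·A_ann = 86990 N − 16320 N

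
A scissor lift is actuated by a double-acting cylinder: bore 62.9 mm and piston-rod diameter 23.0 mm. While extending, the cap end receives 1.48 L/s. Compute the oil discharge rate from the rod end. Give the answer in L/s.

Q_out ≈ 1.28 L/s

Cap-side area A_cap = π/4 × (62.9 mm)² = 3107 mm^2
Rod-side annular area A_ann = π/4 × (62.9² − 23.0²) = 2692 mm^2
Piston speed v = Q_in/A_cap; rod-end outflow Q_out = v × A_ann = Q_in × A_ann/A_cap.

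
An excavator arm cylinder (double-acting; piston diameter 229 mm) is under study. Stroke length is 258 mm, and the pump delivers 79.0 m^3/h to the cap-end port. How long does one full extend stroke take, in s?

t ≈ 0.484 s

Cap-side area A_cap = π/4 × (229 mm)² = 41190 mm^2
Swept volume V = A × L; t = V / Q = A·L / Q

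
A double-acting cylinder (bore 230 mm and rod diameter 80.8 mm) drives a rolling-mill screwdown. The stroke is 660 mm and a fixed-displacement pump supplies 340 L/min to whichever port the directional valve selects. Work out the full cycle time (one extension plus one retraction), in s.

t ≈ 9.08 s

Cap-side area A_cap = π/4 × (230 mm)² = 41550 mm^2
Rod-side annular area A_ann = π/4 × (230² − 80.8²) = 36420 mm^2
t_ext = A_cap·L/Q = 4.839 s
t_ret = A_ann·L/Q = 4.242 s
t_cycle = t_ext + t_ret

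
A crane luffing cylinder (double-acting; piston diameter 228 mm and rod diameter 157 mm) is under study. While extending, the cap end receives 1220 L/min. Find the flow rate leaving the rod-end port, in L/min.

Cap-side area A_cap = π/4 × (228 mm)² = 40830 mm^2
Rod-side annular area A_ann = π/4 × (228² − 157²) = 21470 mm^2
Piston speed v = Q_in/A_cap; rod-end outflow Q_out = v × A_ann = Q_in × A_ann/A_cap.

Q_out ≈ 642 L/min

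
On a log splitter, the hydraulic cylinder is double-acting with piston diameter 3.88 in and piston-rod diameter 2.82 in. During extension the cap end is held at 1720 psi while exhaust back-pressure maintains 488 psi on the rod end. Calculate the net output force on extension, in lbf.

F ≈ 17600 lbf

Cap-side area A_cap = π/4 × (3.88 in)² = 11.82 in^2
Rod-side annular area A_ann = π/4 × (3.88² − 2.82²) = 5.578 in^2
Net thrust = P_cap·A_cap − P_rod·A_ann = 20340 lbf − 2722 lbf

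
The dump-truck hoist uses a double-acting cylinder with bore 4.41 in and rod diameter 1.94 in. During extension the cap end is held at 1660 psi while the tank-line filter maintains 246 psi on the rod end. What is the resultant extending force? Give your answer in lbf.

Cap-side area A_cap = π/4 × (4.41 in)² = 15.27 in^2
Rod-side annular area A_ann = π/4 × (4.41² − 1.94²) = 12.32 in^2
Net thrust = P_cap·A_cap − P_rod·A_ann = 25360 lbf − 3030 lbf

F ≈ 22300 lbf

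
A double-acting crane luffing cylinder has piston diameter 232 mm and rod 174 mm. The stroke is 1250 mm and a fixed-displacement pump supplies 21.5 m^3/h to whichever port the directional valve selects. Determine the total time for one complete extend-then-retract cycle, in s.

t ≈ 12.7 s

Cap-side area A_cap = π/4 × (232 mm)² = 42270 mm^2
Rod-side annular area A_ann = π/4 × (232² − 174²) = 18490 mm^2
t_ext = A_cap·L/Q = 8.848 s
t_ret = A_ann·L/Q = 3.871 s
t_cycle = t_ext + t_ret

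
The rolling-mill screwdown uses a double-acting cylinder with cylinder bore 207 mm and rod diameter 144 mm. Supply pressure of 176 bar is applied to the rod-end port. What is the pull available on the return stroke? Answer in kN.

Rod-side annular area A_ann = π/4 × (207² − 144²) = 17370 mm^2
On retraction the pressure acts on the annular area (bore minus rod).
F = P × A_ann

F ≈ 306 kN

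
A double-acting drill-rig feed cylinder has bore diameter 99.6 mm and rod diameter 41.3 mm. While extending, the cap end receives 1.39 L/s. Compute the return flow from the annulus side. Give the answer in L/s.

Cap-side area A_cap = π/4 × (99.6 mm)² = 7791 mm^2
Rod-side annular area A_ann = π/4 × (99.6² − 41.3²) = 6452 mm^2
Piston speed v = Q_in/A_cap; rod-end outflow Q_out = v × A_ann = Q_in × A_ann/A_cap.

Q_out ≈ 1.15 L/s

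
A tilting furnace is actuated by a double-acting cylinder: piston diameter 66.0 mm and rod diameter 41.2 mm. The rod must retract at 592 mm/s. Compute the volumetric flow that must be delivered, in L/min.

Rod-side annular area A_ann = π/4 × (66.0² − 41.2²) = 2088 mm^2
Q = A × v

Q ≈ 74.2 L/min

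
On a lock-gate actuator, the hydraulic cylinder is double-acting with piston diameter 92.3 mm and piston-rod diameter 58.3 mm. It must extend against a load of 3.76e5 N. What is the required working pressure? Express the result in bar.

Cap-side area A_cap = π/4 × (92.3 mm)² = 6691 mm^2
P = F / A = 3.76e5 N / A

P ≈ 562 bar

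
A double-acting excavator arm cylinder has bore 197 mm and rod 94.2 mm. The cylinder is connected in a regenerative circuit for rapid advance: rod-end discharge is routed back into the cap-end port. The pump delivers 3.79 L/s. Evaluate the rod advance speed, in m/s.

In regeneration the rod-end outflow joins the pump flow into the cap end, so the net volume the pump must supply per unit advance equals the rod cross-section area.
Rod cross-section A_rod = π/4 × (94.2 mm)² = 6969 mm^2
v = Q_pump / A_rod

v ≈ 0.544 m/s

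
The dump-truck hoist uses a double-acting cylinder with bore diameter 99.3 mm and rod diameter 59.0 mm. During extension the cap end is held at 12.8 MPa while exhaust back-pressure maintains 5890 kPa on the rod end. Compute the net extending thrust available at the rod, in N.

F ≈ 69600 N

Cap-side area A_cap = π/4 × (99.3 mm)² = 7744 mm^2
Rod-side annular area A_ann = π/4 × (99.3² − 59.0²) = 5010 mm^2
Net thrust = P_cap·A_cap − P_rod·A_ann = 99130 N − 29510 N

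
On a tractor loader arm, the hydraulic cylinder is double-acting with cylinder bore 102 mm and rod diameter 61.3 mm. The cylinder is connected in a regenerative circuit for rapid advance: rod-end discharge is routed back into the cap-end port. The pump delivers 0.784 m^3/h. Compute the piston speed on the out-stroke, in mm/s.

In regeneration the rod-end outflow joins the pump flow into the cap end, so the net volume the pump must supply per unit advance equals the rod cross-section area.
Rod cross-section A_rod = π/4 × (61.3 mm)² = 2951 mm^2
v = Q_pump / A_rod

v ≈ 73.8 mm/s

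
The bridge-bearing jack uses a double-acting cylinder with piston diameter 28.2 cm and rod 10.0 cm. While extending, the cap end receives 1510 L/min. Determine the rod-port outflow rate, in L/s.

Q_out ≈ 22.0 L/s

Cap-side area A_cap = π/4 × (28.2 cm)² = 624.6 cm^2
Rod-side annular area A_ann = π/4 × (28.2² − 10.0²) = 546.0 cm^2
Piston speed v = Q_in/A_cap; rod-end outflow Q_out = v × A_ann = Q_in × A_ann/A_cap.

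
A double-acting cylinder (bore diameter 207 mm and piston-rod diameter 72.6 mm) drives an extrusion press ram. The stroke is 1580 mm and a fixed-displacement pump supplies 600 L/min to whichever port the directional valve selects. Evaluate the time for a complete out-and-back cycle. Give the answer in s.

t ≈ 9.98 s

Cap-side area A_cap = π/4 × (207 mm)² = 33650 mm^2
Rod-side annular area A_ann = π/4 × (207² − 72.6²) = 29510 mm^2
t_ext = A_cap·L/Q = 5.317 s
t_ret = A_ann·L/Q = 4.663 s
t_cycle = t_ext + t_ret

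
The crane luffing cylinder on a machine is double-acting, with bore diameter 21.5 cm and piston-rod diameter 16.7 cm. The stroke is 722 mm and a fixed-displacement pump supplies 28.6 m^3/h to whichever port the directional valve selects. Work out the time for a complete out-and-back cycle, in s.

t ≈ 4.61 s

Cap-side area A_cap = π/4 × (21.5 cm)² = 363.1 cm^2
Rod-side annular area A_ann = π/4 × (21.5² − 16.7²) = 144.0 cm^2
t_ext = A_cap·L/Q = 3.299 s
t_ret = A_ann·L/Q = 1.309 s
t_cycle = t_ext + t_ret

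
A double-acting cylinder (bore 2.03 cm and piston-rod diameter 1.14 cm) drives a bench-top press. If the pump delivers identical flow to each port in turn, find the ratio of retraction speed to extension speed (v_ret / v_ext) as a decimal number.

Cap-side area A_cap = π/4 × (2.03 cm)² = 3.237 cm^2
Rod-side annular area A_ann = π/4 × (2.03² − 1.14²) = 2.216 cm^2
For equal Q, v ∝ 1/A, so v_ret/v_ext = A_cap/A_ann.

v_ret/v_ext ≈ 1.46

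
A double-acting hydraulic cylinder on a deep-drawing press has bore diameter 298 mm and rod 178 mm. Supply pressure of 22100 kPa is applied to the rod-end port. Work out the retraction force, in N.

Rod-side annular area A_ann = π/4 × (298² − 178²) = 44860 mm^2
On retraction the pressure acts on the annular area (bore minus rod).
F = P × A_ann

F ≈ 9.91e5 N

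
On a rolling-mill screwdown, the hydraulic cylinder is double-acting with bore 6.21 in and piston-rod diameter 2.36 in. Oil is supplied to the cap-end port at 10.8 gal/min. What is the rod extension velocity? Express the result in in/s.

v ≈ 1.37 in/s

Cap-side area A_cap = π/4 × (6.21 in)² = 30.29 in^2
v = Q / A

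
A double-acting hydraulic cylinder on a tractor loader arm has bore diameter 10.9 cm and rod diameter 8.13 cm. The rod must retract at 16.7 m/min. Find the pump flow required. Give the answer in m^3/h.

Rod-side annular area A_ann = π/4 × (10.9² − 8.13²) = 41.40 cm^2
Q = A × v

Q ≈ 4.15 m^3/h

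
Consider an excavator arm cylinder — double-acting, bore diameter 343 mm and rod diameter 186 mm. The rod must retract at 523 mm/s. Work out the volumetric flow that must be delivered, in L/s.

Q ≈ 34.1 L/s

Rod-side annular area A_ann = π/4 × (343² − 186²) = 65230 mm^2
Q = A × v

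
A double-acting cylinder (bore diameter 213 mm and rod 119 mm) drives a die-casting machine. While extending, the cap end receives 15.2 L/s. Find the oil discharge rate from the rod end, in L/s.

Q_out ≈ 10.5 L/s

Cap-side area A_cap = π/4 × (213 mm)² = 35630 mm^2
Rod-side annular area A_ann = π/4 × (213² − 119²) = 24510 mm^2
Piston speed v = Q_in/A_cap; rod-end outflow Q_out = v × A_ann = Q_in × A_ann/A_cap.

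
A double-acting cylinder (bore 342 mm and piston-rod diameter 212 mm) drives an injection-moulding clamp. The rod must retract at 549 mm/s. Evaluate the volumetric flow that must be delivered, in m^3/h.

Rod-side annular area A_ann = π/4 × (342² − 212²) = 56560 mm^2
Q = A × v

Q ≈ 112 m^3/h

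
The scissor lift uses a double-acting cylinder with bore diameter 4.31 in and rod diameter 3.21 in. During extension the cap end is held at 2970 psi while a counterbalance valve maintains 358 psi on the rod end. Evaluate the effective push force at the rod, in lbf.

F ≈ 41000 lbf

Cap-side area A_cap = π/4 × (4.31 in)² = 14.59 in^2
Rod-side annular area A_ann = π/4 × (4.31² − 3.21²) = 6.497 in^2
Net thrust = P_cap·A_cap − P_rod·A_ann = 43330 lbf − 2326 lbf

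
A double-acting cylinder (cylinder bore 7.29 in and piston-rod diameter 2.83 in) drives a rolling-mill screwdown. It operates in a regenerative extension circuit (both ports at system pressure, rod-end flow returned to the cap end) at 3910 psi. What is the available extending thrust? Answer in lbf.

With equal pressure on both faces, forces on the annular region cancel; the net push is pressure × rod cross-section.
Rod cross-section A_rod = π/4 × (2.83 in)² = 6.290 in^2
F = P × A_rod

F ≈ 24600 lbf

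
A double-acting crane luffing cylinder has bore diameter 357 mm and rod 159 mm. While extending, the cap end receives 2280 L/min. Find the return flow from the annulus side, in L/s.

Cap-side area A_cap = π/4 × (357 mm)² = 1.001e5 mm^2
Rod-side annular area A_ann = π/4 × (357² − 159²) = 80240 mm^2
Piston speed v = Q_in/A_cap; rod-end outflow Q_out = v × A_ann = Q_in × A_ann/A_cap.

Q_out ≈ 30.5 L/s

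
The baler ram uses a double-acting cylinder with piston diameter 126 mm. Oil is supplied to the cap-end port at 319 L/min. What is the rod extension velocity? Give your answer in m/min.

Cap-side area A_cap = π/4 × (126 mm)² = 12470 mm^2
v = Q / A

v ≈ 25.6 m/min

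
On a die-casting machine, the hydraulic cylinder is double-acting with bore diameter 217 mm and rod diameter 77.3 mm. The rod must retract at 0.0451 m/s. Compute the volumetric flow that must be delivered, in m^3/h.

Rod-side annular area A_ann = π/4 × (217² − 77.3²) = 32290 mm^2
Q = A × v

Q ≈ 5.24 m^3/h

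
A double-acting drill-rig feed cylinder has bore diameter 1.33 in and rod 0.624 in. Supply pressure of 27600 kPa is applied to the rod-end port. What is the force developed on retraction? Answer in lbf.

Rod-side annular area A_ann = π/4 × (1.33² − 0.624²) = 1.083 in^2
On retraction the pressure acts on the annular area (bore minus rod).
F = P × A_ann

F ≈ 4340 lbf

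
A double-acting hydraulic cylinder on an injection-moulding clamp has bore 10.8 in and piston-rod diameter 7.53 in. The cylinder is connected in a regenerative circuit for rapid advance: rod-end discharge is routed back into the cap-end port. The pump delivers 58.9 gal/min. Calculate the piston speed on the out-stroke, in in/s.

v ≈ 5.09 in/s

In regeneration the rod-end outflow joins the pump flow into the cap end, so the net volume the pump must supply per unit advance equals the rod cross-section area.
Rod cross-section A_rod = π/4 × (7.53 in)² = 44.53 in^2
v = Q_pump / A_rod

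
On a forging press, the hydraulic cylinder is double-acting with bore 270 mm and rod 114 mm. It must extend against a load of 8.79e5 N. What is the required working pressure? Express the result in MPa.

Cap-side area A_cap = π/4 × (270 mm)² = 57260 mm^2
P = F / A = 8.79e5 N / A

P ≈ 15.4 MPa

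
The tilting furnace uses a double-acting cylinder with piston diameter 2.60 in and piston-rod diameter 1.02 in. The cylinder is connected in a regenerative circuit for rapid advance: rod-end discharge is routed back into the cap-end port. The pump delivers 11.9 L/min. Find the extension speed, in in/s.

v ≈ 14.8 in/s

In regeneration the rod-end outflow joins the pump flow into the cap end, so the net volume the pump must supply per unit advance equals the rod cross-section area.
Rod cross-section A_rod = π/4 × (1.02 in)² = 0.8171 in^2
v = Q_pump / A_rod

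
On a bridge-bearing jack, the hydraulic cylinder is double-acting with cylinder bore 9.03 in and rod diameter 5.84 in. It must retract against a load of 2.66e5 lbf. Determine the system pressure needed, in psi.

P ≈ 7140 psi

Rod-side annular area A_ann = π/4 × (9.03² − 5.84²) = 37.26 in^2
Retraction: pressure acts on the annular area.
P = F / A = 2.66e5 lbf / A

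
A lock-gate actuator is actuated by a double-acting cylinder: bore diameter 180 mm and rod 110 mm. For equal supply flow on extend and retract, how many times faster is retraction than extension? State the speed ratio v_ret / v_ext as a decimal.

v_ret/v_ext ≈ 1.60

Cap-side area A_cap = π/4 × (180 mm)² = 25450 mm^2
Rod-side annular area A_ann = π/4 × (180² − 110²) = 15940 mm^2
For equal Q, v ∝ 1/A, so v_ret/v_ext = A_cap/A_ann.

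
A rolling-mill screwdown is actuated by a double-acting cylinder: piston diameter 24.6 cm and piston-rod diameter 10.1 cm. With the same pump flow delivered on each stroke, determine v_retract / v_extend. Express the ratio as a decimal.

Cap-side area A_cap = π/4 × (24.6 cm)² = 475.3 cm^2
Rod-side annular area A_ann = π/4 × (24.6² − 10.1²) = 395.2 cm^2
For equal Q, v ∝ 1/A, so v_ret/v_ext = A_cap/A_ann.

v_ret/v_ext ≈ 1.20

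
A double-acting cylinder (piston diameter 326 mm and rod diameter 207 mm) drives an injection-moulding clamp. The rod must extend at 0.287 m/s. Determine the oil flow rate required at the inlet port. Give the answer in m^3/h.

Q ≈ 86.2 m^3/h

Cap-side area A_cap = π/4 × (326 mm)² = 83470 mm^2
Q = A × v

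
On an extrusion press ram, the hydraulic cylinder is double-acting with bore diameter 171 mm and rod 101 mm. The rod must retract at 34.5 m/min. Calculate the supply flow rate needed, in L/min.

Q ≈ 516 L/min

Rod-side annular area A_ann = π/4 × (171² − 101²) = 14950 mm^2
Q = A × v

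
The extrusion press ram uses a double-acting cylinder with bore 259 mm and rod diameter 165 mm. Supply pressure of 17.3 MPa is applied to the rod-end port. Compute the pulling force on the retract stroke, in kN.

F ≈ 542 kN

Rod-side annular area A_ann = π/4 × (259² − 165²) = 31300 mm^2
On retraction the pressure acts on the annular area (bore minus rod).
F = P × A_ann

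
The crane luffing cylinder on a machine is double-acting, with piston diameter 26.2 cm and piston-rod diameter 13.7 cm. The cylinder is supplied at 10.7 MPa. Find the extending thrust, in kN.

Cap-side area A_cap = π/4 × (26.2 cm)² = 539.1 cm^2
F = P × A_cap = 10.7 MPa × A_cap

F ≈ 577 kN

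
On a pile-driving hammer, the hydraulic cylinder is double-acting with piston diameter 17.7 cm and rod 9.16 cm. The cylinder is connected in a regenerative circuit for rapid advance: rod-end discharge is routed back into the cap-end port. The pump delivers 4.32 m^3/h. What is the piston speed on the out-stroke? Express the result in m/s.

In regeneration the rod-end outflow joins the pump flow into the cap end, so the net volume the pump must supply per unit advance equals the rod cross-section area.
Rod cross-section A_rod = π/4 × (9.16 cm)² = 65.90 cm^2
v = Q_pump / A_rod

v ≈ 0.182 m/s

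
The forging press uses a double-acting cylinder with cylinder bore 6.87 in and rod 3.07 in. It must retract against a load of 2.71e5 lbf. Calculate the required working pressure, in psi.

P ≈ 9140 psi

Rod-side annular area A_ann = π/4 × (6.87² − 3.07²) = 29.67 in^2
Retraction: pressure acts on the annular area.
P = F / A = 2.71e5 lbf / A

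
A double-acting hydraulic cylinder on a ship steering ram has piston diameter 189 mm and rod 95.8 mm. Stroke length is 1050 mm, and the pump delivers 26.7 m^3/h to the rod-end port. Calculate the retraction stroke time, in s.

Rod-side annular area A_ann = π/4 × (189² − 95.8²) = 20850 mm^2
Swept volume V = A × L; t = V / Q = A·L / Q

t ≈ 2.95 s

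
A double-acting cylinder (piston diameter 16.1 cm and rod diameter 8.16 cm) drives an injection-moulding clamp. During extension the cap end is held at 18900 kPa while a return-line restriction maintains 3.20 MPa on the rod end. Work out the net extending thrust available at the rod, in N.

F ≈ 3.36e5 N

Cap-side area A_cap = π/4 × (16.1 cm)² = 203.6 cm^2
Rod-side annular area A_ann = π/4 × (16.1² − 8.16²) = 151.3 cm^2
Net thrust = P_cap·A_cap − P_rod·A_ann = 3.848e5 N − 48410 N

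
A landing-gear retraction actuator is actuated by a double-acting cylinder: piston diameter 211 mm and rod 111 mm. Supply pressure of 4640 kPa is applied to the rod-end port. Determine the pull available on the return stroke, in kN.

F ≈ 117 kN

Rod-side annular area A_ann = π/4 × (211² − 111²) = 25290 mm^2
On retraction the pressure acts on the annular area (bore minus rod).
F = P × A_ann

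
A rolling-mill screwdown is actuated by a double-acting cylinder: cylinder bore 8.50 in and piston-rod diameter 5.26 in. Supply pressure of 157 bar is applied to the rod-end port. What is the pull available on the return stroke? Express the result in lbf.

Rod-side annular area A_ann = π/4 × (8.50² − 5.26²) = 35.01 in^2
On retraction the pressure acts on the annular area (bore minus rod).
F = P × A_ann

F ≈ 79700 lbf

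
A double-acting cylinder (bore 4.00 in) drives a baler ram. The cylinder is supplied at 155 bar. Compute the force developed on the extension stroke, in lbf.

Cap-side area A_cap = π/4 × (4.00 in)² = 12.57 in^2
F = P × A_cap = 155 bar × A_cap

F ≈ 28300 lbf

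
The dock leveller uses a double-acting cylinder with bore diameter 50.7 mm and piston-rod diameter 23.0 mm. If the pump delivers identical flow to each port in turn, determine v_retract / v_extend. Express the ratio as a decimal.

Cap-side area A_cap = π/4 × (50.7 mm)² = 2019 mm^2
Rod-side annular area A_ann = π/4 × (50.7² − 23.0²) = 1603 mm^2
For equal Q, v ∝ 1/A, so v_ret/v_ext = A_cap/A_ann.

v_ret/v_ext ≈ 1.26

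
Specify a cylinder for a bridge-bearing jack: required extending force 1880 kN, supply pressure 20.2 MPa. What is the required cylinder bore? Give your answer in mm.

Extension force acts on the full piston face: F = P × (π/4)D².
D = √(4F / (πP)) = √(4 × 1880 kN / (π × 20.2 MPa))

D ≈ 344 mm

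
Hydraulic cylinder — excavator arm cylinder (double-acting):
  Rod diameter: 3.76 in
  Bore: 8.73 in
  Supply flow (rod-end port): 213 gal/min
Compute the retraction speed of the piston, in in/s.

Rod-side annular area A_ann = π/4 × (8.73² − 3.76²) = 48.75 in^2
Flow into the rod-end port fills the annular volume.
v = Q / A

v ≈ 16.8 in/s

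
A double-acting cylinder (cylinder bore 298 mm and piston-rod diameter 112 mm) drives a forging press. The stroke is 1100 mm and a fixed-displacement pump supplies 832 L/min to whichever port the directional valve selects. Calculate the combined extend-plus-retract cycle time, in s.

t ≈ 10.3 s

Cap-side area A_cap = π/4 × (298 mm)² = 69750 mm^2
Rod-side annular area A_ann = π/4 × (298² − 112²) = 59890 mm^2
t_ext = A_cap·L/Q = 5.533 s
t_ret = A_ann·L/Q = 4.751 s
t_cycle = t_ext + t_ret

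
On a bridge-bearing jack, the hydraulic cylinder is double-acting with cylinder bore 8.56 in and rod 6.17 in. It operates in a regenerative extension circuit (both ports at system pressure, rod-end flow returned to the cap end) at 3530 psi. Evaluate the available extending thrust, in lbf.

With equal pressure on both faces, forces on the annular region cancel; the net push is pressure × rod cross-section.
Rod cross-section A_rod = π/4 × (6.17 in)² = 29.90 in^2
F = P × A_rod

F ≈ 1.06e5 lbf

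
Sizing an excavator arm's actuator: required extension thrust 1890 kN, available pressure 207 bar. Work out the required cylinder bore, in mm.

Extension force acts on the full piston face: F = P × (π/4)D².
D = √(4F / (πP)) = √(4 × 1890 kN / (π × 207 bar))

D ≈ 341 mm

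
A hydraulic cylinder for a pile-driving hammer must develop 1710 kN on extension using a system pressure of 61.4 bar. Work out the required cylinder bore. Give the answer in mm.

D ≈ 595 mm

Extension force acts on the full piston face: F = P × (π/4)D².
D = √(4F / (πP)) = √(4 × 1710 kN / (π × 61.4 bar))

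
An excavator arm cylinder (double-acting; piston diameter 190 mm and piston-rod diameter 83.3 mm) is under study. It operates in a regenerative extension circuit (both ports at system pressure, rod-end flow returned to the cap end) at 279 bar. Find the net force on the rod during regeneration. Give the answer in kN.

With equal pressure on both faces, forces on the annular region cancel; the net push is pressure × rod cross-section.
Rod cross-section A_rod = π/4 × (83.3 mm)² = 5450 mm^2
F = P × A_rod

F ≈ 152 kN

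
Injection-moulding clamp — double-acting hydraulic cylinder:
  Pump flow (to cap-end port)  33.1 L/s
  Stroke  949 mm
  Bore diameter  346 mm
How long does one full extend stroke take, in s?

Cap-side area A_cap = π/4 × (346 mm)² = 94020 mm^2
Swept volume V = A × L; t = V / Q = A·L / Q

t ≈ 2.70 s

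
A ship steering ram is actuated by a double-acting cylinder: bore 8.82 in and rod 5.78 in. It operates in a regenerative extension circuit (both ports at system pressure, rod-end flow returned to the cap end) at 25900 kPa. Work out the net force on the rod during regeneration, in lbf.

F ≈ 98600 lbf

With equal pressure on both faces, forces on the annular region cancel; the net push is pressure × rod cross-section.
Rod cross-section A_rod = π/4 × (5.78 in)² = 26.24 in^2
F = P × A_rod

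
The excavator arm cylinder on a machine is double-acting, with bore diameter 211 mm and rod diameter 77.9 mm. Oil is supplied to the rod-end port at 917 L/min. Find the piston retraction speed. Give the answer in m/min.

Rod-side annular area A_ann = π/4 × (211² − 77.9²) = 30200 mm^2
Flow into the rod-end port fills the annular volume.
v = Q / A

v ≈ 30.4 m/min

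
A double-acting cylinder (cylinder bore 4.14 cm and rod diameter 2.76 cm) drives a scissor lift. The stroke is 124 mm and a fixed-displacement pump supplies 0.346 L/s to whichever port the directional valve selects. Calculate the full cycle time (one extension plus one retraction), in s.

Cap-side area A_cap = π/4 × (4.14 cm)² = 13.46 cm^2
Rod-side annular area A_ann = π/4 × (4.14² − 2.76²) = 7.479 cm^2
t_ext = A_cap·L/Q = 0.4824 s
t_ret = A_ann·L/Q = 0.2680 s
t_cycle = t_ext + t_ret

t ≈ 0.750 s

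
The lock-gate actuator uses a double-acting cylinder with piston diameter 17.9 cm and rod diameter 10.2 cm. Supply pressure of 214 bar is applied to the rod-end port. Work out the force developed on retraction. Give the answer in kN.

Rod-side annular area A_ann = π/4 × (17.9² − 10.2²) = 169.9 cm^2
On retraction the pressure acts on the annular area (bore minus rod).
F = P × A_ann

F ≈ 364 kN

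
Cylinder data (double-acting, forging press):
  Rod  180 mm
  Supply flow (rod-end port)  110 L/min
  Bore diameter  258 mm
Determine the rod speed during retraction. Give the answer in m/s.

Rod-side annular area A_ann = π/4 × (258² − 180²) = 26830 mm^2
Flow into the rod-end port fills the annular volume.
v = Q / A

v ≈ 0.0683 m/s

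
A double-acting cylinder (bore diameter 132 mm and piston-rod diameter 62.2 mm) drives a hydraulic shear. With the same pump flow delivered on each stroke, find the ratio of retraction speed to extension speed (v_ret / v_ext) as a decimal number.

Cap-side area A_cap = π/4 × (132 mm)² = 13680 mm^2
Rod-side annular area A_ann = π/4 × (132² − 62.2²) = 10650 mm^2
For equal Q, v ∝ 1/A, so v_ret/v_ext = A_cap/A_ann.

v_ret/v_ext ≈ 1.29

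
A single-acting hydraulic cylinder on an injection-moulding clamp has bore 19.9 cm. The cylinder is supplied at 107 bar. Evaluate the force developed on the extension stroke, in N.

F ≈ 3.33e5 N

Cap-side area A_cap = π/4 × (19.9 cm)² = 311.0 cm^2
F = P × A_cap = 107 bar × A_cap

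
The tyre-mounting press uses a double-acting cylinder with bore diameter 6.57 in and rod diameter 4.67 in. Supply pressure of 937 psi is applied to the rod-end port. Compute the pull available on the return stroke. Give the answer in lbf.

Rod-side annular area A_ann = π/4 × (6.57² − 4.67²) = 16.77 in^2
On retraction the pressure acts on the annular area (bore minus rod).
F = P × A_ann

F ≈ 15700 lbf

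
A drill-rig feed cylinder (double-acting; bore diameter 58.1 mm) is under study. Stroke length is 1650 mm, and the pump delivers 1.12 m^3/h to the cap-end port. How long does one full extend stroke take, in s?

Cap-side area A_cap = π/4 × (58.1 mm)² = 2651 mm^2
Swept volume V = A × L; t = V / Q = A·L / Q

t ≈ 14.1 s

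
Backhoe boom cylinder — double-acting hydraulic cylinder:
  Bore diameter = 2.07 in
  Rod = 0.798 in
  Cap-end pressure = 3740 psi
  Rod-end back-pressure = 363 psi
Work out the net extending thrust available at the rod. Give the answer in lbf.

F ≈ 11500 lbf

Cap-side area A_cap = π/4 × (2.07 in)² = 3.365 in^2
Rod-side annular area A_ann = π/4 × (2.07² − 0.798²) = 2.865 in^2
Net thrust = P_cap·A_cap − P_rod·A_ann = 12590 lbf − 1040 lbf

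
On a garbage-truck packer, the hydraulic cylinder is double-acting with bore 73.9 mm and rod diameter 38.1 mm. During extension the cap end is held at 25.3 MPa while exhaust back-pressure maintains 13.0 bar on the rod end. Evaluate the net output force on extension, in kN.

F ≈ 104 kN

Cap-side area A_cap = π/4 × (73.9 mm)² = 4289 mm^2
Rod-side annular area A_ann = π/4 × (73.9² − 38.1²) = 3149 mm^2
Net thrust = P_cap·A_cap − P_rod·A_ann = 108.5 kN − 4.094 kN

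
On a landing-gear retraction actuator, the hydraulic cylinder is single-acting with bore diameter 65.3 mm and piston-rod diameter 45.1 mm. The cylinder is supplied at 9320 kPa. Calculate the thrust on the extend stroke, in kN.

F ≈ 31.2 kN

Cap-side area A_cap = π/4 × (65.3 mm)² = 3349 mm^2
F = P × A_cap = 9320 kPa × A_cap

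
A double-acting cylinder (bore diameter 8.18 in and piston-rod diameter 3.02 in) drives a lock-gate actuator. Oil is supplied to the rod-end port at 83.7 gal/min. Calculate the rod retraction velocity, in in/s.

Rod-side annular area A_ann = π/4 × (8.18² − 3.02²) = 45.39 in^2
Flow into the rod-end port fills the annular volume.
v = Q / A

v ≈ 7.10 in/s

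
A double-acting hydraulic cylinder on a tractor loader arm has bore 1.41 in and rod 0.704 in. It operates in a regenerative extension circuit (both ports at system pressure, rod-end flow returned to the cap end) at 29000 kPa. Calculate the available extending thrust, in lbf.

With equal pressure on both faces, forces on the annular region cancel; the net push is pressure × rod cross-section.
Rod cross-section A_rod = π/4 × (0.704 in)² = 0.3893 in^2
F = P × A_rod

F ≈ 1640 lbf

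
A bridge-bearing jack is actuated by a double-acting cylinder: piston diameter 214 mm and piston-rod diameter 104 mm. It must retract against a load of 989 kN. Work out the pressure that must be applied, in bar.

P ≈ 360 bar

Rod-side annular area A_ann = π/4 × (214² − 104²) = 27470 mm^2
Retraction: pressure acts on the annular area.
P = F / A = 989 kN / A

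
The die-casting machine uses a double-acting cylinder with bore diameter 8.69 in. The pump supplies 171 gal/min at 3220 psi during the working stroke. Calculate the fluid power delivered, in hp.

W ≈ 321 hp

Hydraulic power = P × Q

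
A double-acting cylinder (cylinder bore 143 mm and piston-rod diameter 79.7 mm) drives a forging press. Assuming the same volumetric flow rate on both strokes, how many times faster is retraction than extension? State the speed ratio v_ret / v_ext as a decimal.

v_ret/v_ext ≈ 1.45

Cap-side area A_cap = π/4 × (143 mm)² = 16060 mm^2
Rod-side annular area A_ann = π/4 × (143² − 79.7²) = 11070 mm^2
For equal Q, v ∝ 1/A, so v_ret/v_ext = A_cap/A_ann.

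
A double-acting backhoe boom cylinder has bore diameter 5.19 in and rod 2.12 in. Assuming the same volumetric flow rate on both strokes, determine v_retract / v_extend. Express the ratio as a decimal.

Cap-side area A_cap = π/4 × (5.19 in)² = 21.16 in^2
Rod-side annular area A_ann = π/4 × (5.19² − 2.12²) = 17.63 in^2
For equal Q, v ∝ 1/A, so v_ret/v_ext = A_cap/A_ann.

v_ret/v_ext ≈ 1.20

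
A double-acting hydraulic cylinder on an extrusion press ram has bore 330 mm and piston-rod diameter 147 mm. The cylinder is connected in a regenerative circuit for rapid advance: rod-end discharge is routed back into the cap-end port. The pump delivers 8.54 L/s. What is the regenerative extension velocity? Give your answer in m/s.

v ≈ 0.503 m/s

In regeneration the rod-end outflow joins the pump flow into the cap end, so the net volume the pump must supply per unit advance equals the rod cross-section area.
Rod cross-section A_rod = π/4 × (147 mm)² = 16970 mm^2
v = Q_pump / A_rod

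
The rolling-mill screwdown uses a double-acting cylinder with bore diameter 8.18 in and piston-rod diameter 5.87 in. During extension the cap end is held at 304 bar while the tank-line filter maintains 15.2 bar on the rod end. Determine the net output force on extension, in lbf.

Cap-side area A_cap = π/4 × (8.18 in)² = 52.55 in^2
Rod-side annular area A_ann = π/4 × (8.18² − 5.87²) = 25.49 in^2
Net thrust = P_cap·A_cap − P_rod·A_ann = 2.317e5 lbf − 5620 lbf

F ≈ 2.26e5 lbf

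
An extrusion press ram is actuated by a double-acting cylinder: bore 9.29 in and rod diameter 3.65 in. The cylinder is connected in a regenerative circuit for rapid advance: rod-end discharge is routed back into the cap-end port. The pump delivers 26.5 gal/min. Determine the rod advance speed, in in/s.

In regeneration the rod-end outflow joins the pump flow into the cap end, so the net volume the pump must supply per unit advance equals the rod cross-section area.
Rod cross-section A_rod = π/4 × (3.65 in)² = 10.46 in^2
v = Q_pump / A_rod

v ≈ 9.75 in/s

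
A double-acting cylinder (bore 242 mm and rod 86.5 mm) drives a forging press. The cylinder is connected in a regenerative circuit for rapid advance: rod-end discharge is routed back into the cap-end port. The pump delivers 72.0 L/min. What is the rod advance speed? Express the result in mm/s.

In regeneration the rod-end outflow joins the pump flow into the cap end, so the net volume the pump must supply per unit advance equals the rod cross-section area.
Rod cross-section A_rod = π/4 × (86.5 mm)² = 5877 mm^2
v = Q_pump / A_rod

v ≈ 204 mm/s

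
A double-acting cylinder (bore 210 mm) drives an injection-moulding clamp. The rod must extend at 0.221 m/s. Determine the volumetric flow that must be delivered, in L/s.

Cap-side area A_cap = π/4 × (210 mm)² = 34640 mm^2
Q = A × v

Q ≈ 7.65 L/s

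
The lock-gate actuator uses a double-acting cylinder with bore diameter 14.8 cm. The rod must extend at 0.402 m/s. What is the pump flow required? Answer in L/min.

Cap-side area A_cap = π/4 × (14.8 cm)² = 172.0 cm^2
Q = A × v

Q ≈ 415 L/min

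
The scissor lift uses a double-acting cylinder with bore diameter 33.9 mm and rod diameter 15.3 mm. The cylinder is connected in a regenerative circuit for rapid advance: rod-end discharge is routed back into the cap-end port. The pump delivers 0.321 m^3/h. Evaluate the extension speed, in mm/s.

In regeneration the rod-end outflow joins the pump flow into the cap end, so the net volume the pump must supply per unit advance equals the rod cross-section area.
Rod cross-section A_rod = π/4 × (15.3 mm)² = 183.9 mm^2
v = Q_pump / A_rod

v ≈ 485 mm/s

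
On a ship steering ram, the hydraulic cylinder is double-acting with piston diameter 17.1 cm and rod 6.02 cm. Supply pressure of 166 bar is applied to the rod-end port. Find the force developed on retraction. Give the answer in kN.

F ≈ 334 kN

Rod-side annular area A_ann = π/4 × (17.1² − 6.02²) = 201.2 cm^2
On retraction the pressure acts on the annular area (bore minus rod).
F = P × A_ann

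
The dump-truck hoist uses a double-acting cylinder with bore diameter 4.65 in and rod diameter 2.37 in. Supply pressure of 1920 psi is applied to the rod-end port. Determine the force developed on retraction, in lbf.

Rod-side annular area A_ann = π/4 × (4.65² − 2.37²) = 12.57 in^2
On retraction the pressure acts on the annular area (bore minus rod).
F = P × A_ann

F ≈ 24100 lbf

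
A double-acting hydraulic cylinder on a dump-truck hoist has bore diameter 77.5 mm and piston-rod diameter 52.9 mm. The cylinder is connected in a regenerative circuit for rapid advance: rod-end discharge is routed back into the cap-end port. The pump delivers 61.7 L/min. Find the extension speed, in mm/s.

In regeneration the rod-end outflow joins the pump flow into the cap end, so the net volume the pump must supply per unit advance equals the rod cross-section area.
Rod cross-section A_rod = π/4 × (52.9 mm)² = 2198 mm^2
v = Q_pump / A_rod

v ≈ 468 mm/s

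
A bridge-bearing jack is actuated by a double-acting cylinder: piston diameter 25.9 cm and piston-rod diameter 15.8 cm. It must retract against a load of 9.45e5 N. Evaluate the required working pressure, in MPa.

P ≈ 28.6 MPa

Rod-side annular area A_ann = π/4 × (25.9² − 15.8²) = 330.8 cm^2
Retraction: pressure acts on the annular area.
P = F / A = 9.45e5 N / A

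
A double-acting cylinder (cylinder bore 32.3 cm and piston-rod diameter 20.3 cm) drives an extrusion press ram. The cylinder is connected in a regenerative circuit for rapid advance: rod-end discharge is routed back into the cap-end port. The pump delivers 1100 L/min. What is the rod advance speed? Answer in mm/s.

In regeneration the rod-end outflow joins the pump flow into the cap end, so the net volume the pump must supply per unit advance equals the rod cross-section area.
Rod cross-section A_rod = π/4 × (20.3 cm)² = 323.7 cm^2
v = Q_pump / A_rod

v ≈ 566 mm/s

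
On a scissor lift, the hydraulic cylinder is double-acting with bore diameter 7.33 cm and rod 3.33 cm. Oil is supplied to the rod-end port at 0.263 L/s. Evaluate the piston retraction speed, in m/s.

Rod-side annular area A_ann = π/4 × (7.33² − 3.33²) = 33.49 cm^2
Flow into the rod-end port fills the annular volume.
v = Q / A

v ≈ 0.0785 m/s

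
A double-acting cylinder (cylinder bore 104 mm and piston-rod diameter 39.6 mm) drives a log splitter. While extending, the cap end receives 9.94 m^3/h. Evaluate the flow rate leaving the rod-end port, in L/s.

Q_out ≈ 2.36 L/s

Cap-side area A_cap = π/4 × (104 mm)² = 8495 mm^2
Rod-side annular area A_ann = π/4 × (104² − 39.6²) = 7263 mm^2
Piston speed v = Q_in/A_cap; rod-end outflow Q_out = v × A_ann = Q_in × A_ann/A_cap.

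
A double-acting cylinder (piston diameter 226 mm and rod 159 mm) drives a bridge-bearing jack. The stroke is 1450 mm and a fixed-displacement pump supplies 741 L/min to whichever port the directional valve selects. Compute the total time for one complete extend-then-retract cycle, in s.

Cap-side area A_cap = π/4 × (226 mm)² = 40110 mm^2
Rod-side annular area A_ann = π/4 × (226² − 159²) = 20260 mm^2
t_ext = A_cap·L/Q = 4.710 s
t_ret = A_ann·L/Q = 2.379 s
t_cycle = t_ext + t_ret

t ≈ 7.09 s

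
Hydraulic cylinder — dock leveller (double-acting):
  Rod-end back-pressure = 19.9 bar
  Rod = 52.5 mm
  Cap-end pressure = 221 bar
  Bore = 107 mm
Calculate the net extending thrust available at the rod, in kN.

Cap-side area A_cap = π/4 × (107 mm)² = 8992 mm^2
Rod-side annular area A_ann = π/4 × (107² − 52.5²) = 6827 mm^2
Net thrust = P_cap·A_cap − P_rod·A_ann = 198.7 kN − 13.59 kN

F ≈ 185 kN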